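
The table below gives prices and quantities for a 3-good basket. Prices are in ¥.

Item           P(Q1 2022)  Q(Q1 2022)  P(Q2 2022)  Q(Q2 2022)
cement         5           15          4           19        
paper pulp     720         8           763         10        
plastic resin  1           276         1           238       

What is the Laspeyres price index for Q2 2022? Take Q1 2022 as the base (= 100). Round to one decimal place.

105.4

Laspeyres price index uses base-period quantities as weights.
ΣP(Q2 2022)·Q(Q1 2022) = 4×15 + 763×8 + 1×276 = 60 + 6104 + 276 = 6440
ΣP(Q1 2022)·Q(Q1 2022) = 5×15 + 720×8 + 1×276 = 75 + 5760 + 276 = 6111
Index = 6440 / 6111 × 100 = 105.3837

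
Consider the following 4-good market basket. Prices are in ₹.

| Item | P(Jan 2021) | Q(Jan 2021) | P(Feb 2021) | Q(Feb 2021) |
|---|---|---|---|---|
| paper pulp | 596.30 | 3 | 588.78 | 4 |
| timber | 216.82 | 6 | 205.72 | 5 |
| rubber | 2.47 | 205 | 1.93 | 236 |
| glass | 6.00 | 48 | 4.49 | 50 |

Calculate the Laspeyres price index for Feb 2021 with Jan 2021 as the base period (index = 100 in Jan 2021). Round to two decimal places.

Laspeyres price index uses base-period quantities as weights.
ΣP(Feb 2021)·Q(Jan 2021) = 588.78×3 + 205.72×6 + 1.93×205 + 4.49×48 = 1766.34 + 1234.32 + 395.65 + 215.52 = 3611.83
ΣP(Jan 2021)·Q(Jan 2021) = 596.30×3 + 216.82×6 + 2.47×205 + 6.00×48 = 1788.9 + 1300.92 + 506.35 + 288 = 3884.17
Index = 3611.83 / 3884.17 × 100 = 92.9885

92.99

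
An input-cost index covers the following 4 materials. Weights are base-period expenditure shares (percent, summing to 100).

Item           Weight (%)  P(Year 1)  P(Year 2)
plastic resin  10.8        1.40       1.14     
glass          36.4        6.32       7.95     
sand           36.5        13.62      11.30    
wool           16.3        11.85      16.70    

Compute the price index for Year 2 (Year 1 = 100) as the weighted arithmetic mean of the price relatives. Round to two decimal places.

107.84

plastic resin: 10.8 × (1.14/1.40) = 10.8 × 0.814286 = 8.7943
glass: 36.4 × (7.95/6.32) = 36.4 × 1.257911 = 45.7880
sand: 36.5 × (11.30/13.62) = 36.5 × 0.829662 = 30.2827
wool: 16.3 × (16.70/11.85) = 16.3 × 1.409283 = 22.9713
Index = Σ wᵢ·(p₁ᵢ/p₀ᵢ) = 8.7943 + 45.7880 + 30.2827 + 22.9713 = 107.8362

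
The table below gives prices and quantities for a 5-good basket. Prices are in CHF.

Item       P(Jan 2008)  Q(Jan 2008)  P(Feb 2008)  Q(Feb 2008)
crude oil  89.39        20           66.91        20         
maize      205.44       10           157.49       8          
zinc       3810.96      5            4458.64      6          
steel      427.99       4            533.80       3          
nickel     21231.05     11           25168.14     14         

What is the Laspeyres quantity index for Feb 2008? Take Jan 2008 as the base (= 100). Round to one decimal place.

125.8

Laspeyres quantity index uses base-period prices as weights.
ΣP(Jan 2008)·Q(Feb 2008) = 89.39×20 + 205.44×8 + 3810.96×6 + 427.99×3 + 21231.05×14 = 1787.8 + 1643.52 + 22865.76 + 1283.97 + 297234.7 = 324815.75
ΣP(Jan 2008)·Q(Jan 2008) = 89.39×20 + 205.44×10 + 3810.96×5 + 427.99×4 + 21231.05×11 = 1787.8 + 2054.4 + 19054.8 + 1711.96 + 233541.55 = 258150.51
Index = 324815.75 / 258150.51 × 100 = 125.8242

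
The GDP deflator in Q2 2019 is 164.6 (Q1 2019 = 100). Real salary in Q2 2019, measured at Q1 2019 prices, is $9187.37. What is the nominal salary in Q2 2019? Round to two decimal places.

15122.41

Nominal = Real × (Index/100) = 9187.37 × (164.6/100)
        = 9187.37 × 1.646 = 15122.4110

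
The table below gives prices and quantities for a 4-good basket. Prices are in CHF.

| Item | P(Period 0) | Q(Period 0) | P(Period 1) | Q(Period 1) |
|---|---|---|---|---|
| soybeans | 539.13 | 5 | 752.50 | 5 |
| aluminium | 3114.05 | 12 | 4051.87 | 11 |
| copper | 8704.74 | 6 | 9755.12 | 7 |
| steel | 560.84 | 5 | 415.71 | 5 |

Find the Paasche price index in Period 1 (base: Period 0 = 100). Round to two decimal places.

117.89

Paasche price index uses current-period quantities as weights.
ΣP(Period 1)·Q(Period 1) = 752.50×5 + 4051.87×11 + 9755.12×7 + 415.71×5 = 3762.5 + 44570.57 + 68285.84 + 2078.55 = 118697.46
ΣP(Period 0)·Q(Period 1) = 539.13×5 + 3114.05×11 + 8704.74×7 + 560.84×5 = 2695.65 + 34254.55 + 60933.18 + 2804.2 = 100687.58
Index = 118697.46 / 100687.58 × 100 = 117.8869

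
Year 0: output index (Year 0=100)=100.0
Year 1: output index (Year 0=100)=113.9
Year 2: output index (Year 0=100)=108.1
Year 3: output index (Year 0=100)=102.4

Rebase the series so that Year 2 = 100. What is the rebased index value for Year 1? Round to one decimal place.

105.4

Rebased(Year 1) = 113.9 / 108.1 × 100 = 105.3654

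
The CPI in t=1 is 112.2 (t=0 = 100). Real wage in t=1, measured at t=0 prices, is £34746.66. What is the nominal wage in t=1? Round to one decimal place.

Nominal = Real × (Index/100) = 34746.66 × (112.2/100)
        = 34746.66 × 1.122 = 38985.7525

38985.8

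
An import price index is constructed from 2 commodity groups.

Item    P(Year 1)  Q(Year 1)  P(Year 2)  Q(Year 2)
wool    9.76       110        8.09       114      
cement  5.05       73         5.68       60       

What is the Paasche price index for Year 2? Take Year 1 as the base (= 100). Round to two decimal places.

89.22

Paasche price index uses current-period quantities as weights.
ΣP(Year 2)·Q(Year 2) = 8.09×114 + 5.68×60 = 922.26 + 340.8 = 1263.06
ΣP(Year 1)·Q(Year 2) = 9.76×114 + 5.05×60 = 1112.64 + 303 = 1415.64
Index = 1263.06 / 1415.64 × 100 = 89.2218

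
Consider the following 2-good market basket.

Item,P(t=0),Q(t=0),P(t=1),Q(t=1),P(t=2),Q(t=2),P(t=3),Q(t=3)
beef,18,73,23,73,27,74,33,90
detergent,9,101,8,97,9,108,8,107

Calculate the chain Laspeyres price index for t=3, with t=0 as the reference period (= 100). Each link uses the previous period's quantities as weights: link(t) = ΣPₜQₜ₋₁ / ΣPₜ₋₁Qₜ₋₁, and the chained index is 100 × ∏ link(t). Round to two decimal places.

144.26

Link t=0→t=1:
ΣP(t=1)Q(t=0) = 23×73 + 8×101 = 1679 + 808 = 2487
ΣP(t=0)Q(t=0) = 18×73 + 9×101 = 1314 + 909 = 2223
link = 2487/2223 = 1.118758
Link t=1→t=2:
ΣP(t=2)Q(t=1) = 27×73 + 9×97 = 1971 + 873 = 2844
ΣP(t=1)Q(t=1) = 23×73 + 8×97 = 1679 + 776 = 2455
link = 2844/2455 = 1.158452
Link t=2→t=3:
ΣP(t=3)Q(t=2) = 33×74 + 8×108 = 2442 + 864 = 3306
ΣP(t=2)Q(t=2) = 27×74 + 9×108 = 1998 + 972 = 2970
link = 3306/2970 = 1.113131
Chained index = 100 × 1.118758 × 1.158452 × 1.113131 = 144.2649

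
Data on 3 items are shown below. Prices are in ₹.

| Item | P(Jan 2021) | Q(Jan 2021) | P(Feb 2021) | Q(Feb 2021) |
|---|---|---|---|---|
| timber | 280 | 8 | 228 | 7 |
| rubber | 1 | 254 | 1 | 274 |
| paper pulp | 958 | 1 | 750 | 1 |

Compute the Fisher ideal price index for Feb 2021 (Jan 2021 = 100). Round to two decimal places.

82.00

Laspeyres component (base-period weights):
ΣP(Feb 2021)Q(Jan 2021) = 228×8 + 1×254 + 750×1 = 1824 + 254 + 750 = 2828
ΣP(Jan 2021)Q(Jan 2021) = 280×8 + 1×254 + 958×1 = 2240 + 254 + 958 = 3452
L = 2828 / 3452 × 100 = 81.9235
Paasche component (current-period weights):
ΣP(Feb 2021)Q(Feb 2021) = 228×7 + 1×274 + 750×1 = 1596 + 274 + 750 = 2620
ΣP(Jan 2021)Q(Feb 2021) = 280×7 + 1×274 + 958×1 = 1960 + 274 + 958 = 3192
P = 2620 / 3192 × 100 = 82.0802
Fisher = √(L × P) = √(81.9235 × 82.0802) = 82.0018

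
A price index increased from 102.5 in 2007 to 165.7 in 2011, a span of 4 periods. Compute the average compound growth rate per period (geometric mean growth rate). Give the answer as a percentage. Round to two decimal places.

12.76%

Growth factor = (165.7/102.5)^(1/4) = (1.616585)^(1/4) = 1.127586
Growth rate = 1.127586 − 1 = 0.127586 = 12.7586%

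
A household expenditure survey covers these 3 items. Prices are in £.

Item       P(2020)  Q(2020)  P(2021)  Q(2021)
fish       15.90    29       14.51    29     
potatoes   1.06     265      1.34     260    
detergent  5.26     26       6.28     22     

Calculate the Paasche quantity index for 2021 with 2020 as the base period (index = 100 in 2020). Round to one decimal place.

Paasche quantity index uses current-period prices as weights.
ΣP(2021)·Q(2021) = 14.51×29 + 1.34×260 + 6.28×22 = 420.79 + 348.4 + 138.16 = 907.35
ΣP(2021)·Q(2020) = 14.51×29 + 1.34×265 + 6.28×26 = 420.79 + 355.1 + 163.28 = 939.17
Index = 907.35 / 939.17 × 100 = 96.6119

96.6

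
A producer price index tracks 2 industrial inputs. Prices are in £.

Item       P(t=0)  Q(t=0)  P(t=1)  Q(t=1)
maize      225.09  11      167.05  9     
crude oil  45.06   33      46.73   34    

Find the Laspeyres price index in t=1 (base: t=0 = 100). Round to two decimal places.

85.28

Laspeyres price index uses base-period quantities as weights.
ΣP(t=1)·Q(t=0) = 167.05×11 + 46.73×33 = 1837.55 + 1542.09 = 3379.64
ΣP(t=0)·Q(t=0) = 225.09×11 + 45.06×33 = 2475.99 + 1486.98 = 3962.97
Index = 3379.64 / 3962.97 × 100 = 85.2805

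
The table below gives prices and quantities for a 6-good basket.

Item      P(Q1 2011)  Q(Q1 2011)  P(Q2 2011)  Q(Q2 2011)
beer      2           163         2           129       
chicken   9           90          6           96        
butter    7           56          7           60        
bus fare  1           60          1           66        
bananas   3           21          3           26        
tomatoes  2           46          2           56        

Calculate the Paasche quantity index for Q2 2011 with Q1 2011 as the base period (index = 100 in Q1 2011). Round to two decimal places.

Paasche quantity index uses current-period prices as weights.
ΣP(Q2 2011)·Q(Q2 2011) = 2×129 + 6×96 + 7×60 + 1×66 + 3×26 + 2×56 = 258 + 576 + 420 + 66 + 78 + 112 = 1510
ΣP(Q2 2011)·Q(Q1 2011) = 2×163 + 6×90 + 7×56 + 1×60 + 3×21 + 2×46 = 326 + 540 + 392 + 60 + 63 + 92 = 1473
Index = 1510 / 1473 × 100 = 102.5119

102.51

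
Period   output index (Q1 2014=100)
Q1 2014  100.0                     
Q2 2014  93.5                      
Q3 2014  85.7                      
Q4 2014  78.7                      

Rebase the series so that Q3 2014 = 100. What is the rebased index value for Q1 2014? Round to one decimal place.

116.7

Rebased(Q1 2014) = 100.0 / 85.7 × 100 = 116.6861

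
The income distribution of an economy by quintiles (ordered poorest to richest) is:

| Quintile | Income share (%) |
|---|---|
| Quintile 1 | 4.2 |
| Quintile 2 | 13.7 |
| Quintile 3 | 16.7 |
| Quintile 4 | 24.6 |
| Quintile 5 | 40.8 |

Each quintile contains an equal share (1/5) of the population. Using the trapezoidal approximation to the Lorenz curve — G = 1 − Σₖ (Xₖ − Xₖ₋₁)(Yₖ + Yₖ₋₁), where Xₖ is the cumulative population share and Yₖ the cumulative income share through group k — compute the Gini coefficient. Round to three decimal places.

0.336

Cumulative income shares Yₖ: 0.0420, 0.1790, 0.3460, 0.5920, 1.0000
Σ (Xₖ−Xₖ₋₁)(Yₖ+Yₖ₋₁) = (1/5)(0.0420+0.0000) + (1/5)(0.1790+0.0420) + (1/5)(0.3460+0.1790) + (1/5)(0.5920+0.3460) + (1/5)(1.0000+0.5920)
  = 0.0084 + 0.0442 + 0.1050 + 0.1876 + 0.3184 = 0.6636
G = 1 − 0.6636 = 0.3364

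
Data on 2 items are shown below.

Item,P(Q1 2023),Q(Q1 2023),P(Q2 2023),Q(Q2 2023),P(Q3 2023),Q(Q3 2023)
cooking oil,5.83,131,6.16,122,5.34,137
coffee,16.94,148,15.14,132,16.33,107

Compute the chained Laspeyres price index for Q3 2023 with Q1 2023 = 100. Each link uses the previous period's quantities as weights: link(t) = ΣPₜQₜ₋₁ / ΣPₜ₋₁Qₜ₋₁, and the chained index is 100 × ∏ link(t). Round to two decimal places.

95.11

Link Q1 2023→Q2 2023:
ΣP(Q2 2023)Q(Q1 2023) = 6.16×131 + 15.14×148 = 806.96 + 2240.72 = 3047.68
ΣP(Q1 2023)Q(Q1 2023) = 5.83×131 + 16.94×148 = 763.73 + 2507.12 = 3270.85
link = 3047.68/3270.85 = 0.931770
Link Q2 2023→Q3 2023:
ΣP(Q3 2023)Q(Q2 2023) = 5.34×122 + 16.33×132 = 651.48 + 2155.56 = 2807.04
ΣP(Q2 2023)Q(Q2 2023) = 6.16×122 + 15.14×132 = 751.52 + 1998.48 = 2750
link = 2807.04/2750 = 1.020742
Chained index = 100 × 0.931770 × 1.020742 = 95.1097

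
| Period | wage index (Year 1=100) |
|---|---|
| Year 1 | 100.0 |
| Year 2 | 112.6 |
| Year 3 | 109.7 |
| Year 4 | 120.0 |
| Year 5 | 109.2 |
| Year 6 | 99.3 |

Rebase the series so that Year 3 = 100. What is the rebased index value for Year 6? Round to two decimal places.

90.52

Rebased(Year 6) = 99.3 / 109.7 × 100 = 90.5196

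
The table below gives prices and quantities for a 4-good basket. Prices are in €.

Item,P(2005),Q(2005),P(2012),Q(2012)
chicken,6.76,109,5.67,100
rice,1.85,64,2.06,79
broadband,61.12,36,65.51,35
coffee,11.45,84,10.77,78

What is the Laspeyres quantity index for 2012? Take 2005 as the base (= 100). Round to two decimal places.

95.94

Laspeyres quantity index uses base-period prices as weights.
ΣP(2005)·Q(2012) = 6.76×100 + 1.85×79 + 61.12×35 + 11.45×78 = 676 + 146.15 + 2139.2 + 893.1 = 3854.45
ΣP(2005)·Q(2005) = 6.76×109 + 1.85×64 + 61.12×36 + 11.45×84 = 736.84 + 118.4 + 2200.32 + 961.8 = 4017.36
Index = 3854.45 / 4017.36 × 100 = 95.9448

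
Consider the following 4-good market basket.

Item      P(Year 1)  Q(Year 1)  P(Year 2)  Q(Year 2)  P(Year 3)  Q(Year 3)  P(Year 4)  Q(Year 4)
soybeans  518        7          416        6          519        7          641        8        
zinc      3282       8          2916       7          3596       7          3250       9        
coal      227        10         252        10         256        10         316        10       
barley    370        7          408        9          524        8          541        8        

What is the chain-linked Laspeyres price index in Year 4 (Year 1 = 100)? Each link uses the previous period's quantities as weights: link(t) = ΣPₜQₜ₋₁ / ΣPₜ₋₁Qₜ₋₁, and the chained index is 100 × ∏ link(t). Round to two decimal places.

108.61

Link Year 1→Year 2:
ΣP(Year 2)Q(Year 1) = 416×7 + 2916×8 + 252×10 + 408×7 = 2912 + 23328 + 2520 + 2856 = 31616
ΣP(Year 1)Q(Year 1) = 518×7 + 3282×8 + 227×10 + 370×7 = 3626 + 26256 + 2270 + 2590 = 34742
link = 31616/34742 = 0.910022
Link Year 2→Year 3:
ΣP(Year 3)Q(Year 2) = 519×6 + 3596×7 + 256×10 + 524×9 = 3114 + 25172 + 2560 + 4716 = 35562
ΣP(Year 2)Q(Year 2) = 416×6 + 2916×7 + 252×10 + 408×9 = 2496 + 20412 + 2520 + 3672 = 29100
link = 35562/29100 = 1.222062
Link Year 3→Year 4:
ΣP(Year 4)Q(Year 3) = 641×7 + 3250×7 + 316×10 + 541×8 = 4487 + 22750 + 3160 + 4328 = 34725
ΣP(Year 3)Q(Year 3) = 519×7 + 3596×7 + 256×10 + 524×8 = 3633 + 25172 + 2560 + 4192 = 35557
link = 34725/35557 = 0.976601
Chained index = 100 × 0.910022 × 1.222062 × 0.976601 = 108.6082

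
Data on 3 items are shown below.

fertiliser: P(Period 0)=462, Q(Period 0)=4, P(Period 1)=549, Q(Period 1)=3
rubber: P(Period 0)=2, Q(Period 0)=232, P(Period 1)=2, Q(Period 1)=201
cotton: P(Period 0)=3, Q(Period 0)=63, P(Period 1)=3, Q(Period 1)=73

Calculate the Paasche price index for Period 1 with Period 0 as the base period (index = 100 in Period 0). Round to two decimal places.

Paasche price index uses current-period quantities as weights.
ΣP(Period 1)·Q(Period 1) = 549×3 + 2×201 + 3×73 = 1647 + 402 + 219 = 2268
ΣP(Period 0)·Q(Period 1) = 462×3 + 2×201 + 3×73 = 1386 + 402 + 219 = 2007
Index = 2268 / 2007 × 100 = 113.0045

113.00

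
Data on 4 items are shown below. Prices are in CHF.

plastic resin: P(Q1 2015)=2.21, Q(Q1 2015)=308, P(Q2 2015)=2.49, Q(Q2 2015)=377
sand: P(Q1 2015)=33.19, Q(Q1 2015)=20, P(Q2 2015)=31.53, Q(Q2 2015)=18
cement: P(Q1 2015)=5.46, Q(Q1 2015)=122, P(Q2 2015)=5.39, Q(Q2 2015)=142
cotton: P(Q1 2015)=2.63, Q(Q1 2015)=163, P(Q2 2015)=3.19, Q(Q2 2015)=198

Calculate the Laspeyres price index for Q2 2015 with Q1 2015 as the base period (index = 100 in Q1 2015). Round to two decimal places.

105.57

Laspeyres price index uses base-period quantities as weights.
ΣP(Q2 2015)·Q(Q1 2015) = 2.49×308 + 31.53×20 + 5.39×122 + 3.19×163 = 766.92 + 630.6 + 657.58 + 519.97 = 2575.07
ΣP(Q1 2015)·Q(Q1 2015) = 2.21×308 + 33.19×20 + 5.46×122 + 2.63×163 = 680.68 + 663.8 + 666.12 + 428.69 = 2439.29
Index = 2575.07 / 2439.29 × 100 = 105.5664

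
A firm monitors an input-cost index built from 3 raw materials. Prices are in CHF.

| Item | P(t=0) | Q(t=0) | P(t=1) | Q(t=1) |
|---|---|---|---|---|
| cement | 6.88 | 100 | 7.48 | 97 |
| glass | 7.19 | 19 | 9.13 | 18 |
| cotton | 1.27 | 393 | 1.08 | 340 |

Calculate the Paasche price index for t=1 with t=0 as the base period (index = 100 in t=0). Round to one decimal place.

102.3

Paasche price index uses current-period quantities as weights.
ΣP(t=1)·Q(t=1) = 7.48×97 + 9.13×18 + 1.08×340 = 725.56 + 164.34 + 367.2 = 1257.1
ΣP(t=0)·Q(t=1) = 6.88×97 + 7.19×18 + 1.27×340 = 667.36 + 129.42 + 431.8 = 1228.58
Index = 1257.1 / 1228.58 × 100 = 102.3214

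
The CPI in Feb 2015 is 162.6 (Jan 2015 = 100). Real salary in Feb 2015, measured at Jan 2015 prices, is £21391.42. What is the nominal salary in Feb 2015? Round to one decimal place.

34782.4

Nominal = Real × (Index/100) = 21391.42 × (162.6/100)
        = 21391.42 × 1.626 = 34782.4489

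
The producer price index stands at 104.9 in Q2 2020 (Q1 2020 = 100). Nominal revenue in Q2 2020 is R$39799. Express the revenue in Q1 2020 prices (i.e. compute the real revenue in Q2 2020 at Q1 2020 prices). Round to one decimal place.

Real = Nominal ÷ (Index/100) = 39799 ÷ (104.9/100)
     = 39799 ÷ 1.049 = 37939.9428

37939.9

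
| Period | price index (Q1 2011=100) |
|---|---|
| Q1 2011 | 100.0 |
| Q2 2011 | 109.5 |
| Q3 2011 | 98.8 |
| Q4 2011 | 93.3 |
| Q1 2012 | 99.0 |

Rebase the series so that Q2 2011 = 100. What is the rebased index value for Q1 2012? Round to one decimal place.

Rebased(Q1 2012) = 99.0 / 109.5 × 100 = 90.4110

90.4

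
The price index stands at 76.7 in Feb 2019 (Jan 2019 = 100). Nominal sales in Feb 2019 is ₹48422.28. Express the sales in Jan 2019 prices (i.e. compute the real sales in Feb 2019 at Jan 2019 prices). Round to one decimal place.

63132.0

Real = Nominal ÷ (Index/100) = 48422.28 ÷ (76.7/100)
     = 48422.28 ÷ 0.767 = 63132.0469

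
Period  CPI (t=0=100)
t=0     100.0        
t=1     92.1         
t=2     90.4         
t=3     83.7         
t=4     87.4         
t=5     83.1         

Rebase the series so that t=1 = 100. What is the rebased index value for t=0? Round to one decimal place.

108.6

Rebased(t=0) = 100.0 / 92.1 × 100 = 108.5776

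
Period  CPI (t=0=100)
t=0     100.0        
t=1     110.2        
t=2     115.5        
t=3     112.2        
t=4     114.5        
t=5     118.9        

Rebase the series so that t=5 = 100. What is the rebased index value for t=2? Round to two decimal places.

97.14

Rebased(t=2) = 115.5 / 118.9 × 100 = 97.1405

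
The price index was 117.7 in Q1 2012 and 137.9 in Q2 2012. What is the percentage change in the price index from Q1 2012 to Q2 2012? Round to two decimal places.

17.16%

Change = (137.9 − 117.7) / 117.7 × 100
       = 20.2 / 117.7 × 100 = 17.1623%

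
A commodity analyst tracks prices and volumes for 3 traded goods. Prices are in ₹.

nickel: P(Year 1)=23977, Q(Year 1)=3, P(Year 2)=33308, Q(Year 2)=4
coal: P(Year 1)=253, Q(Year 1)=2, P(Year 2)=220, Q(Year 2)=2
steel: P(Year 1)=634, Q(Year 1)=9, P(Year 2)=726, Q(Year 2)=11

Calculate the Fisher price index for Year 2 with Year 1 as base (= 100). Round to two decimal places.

Laspeyres component (base-period weights):
ΣP(Year 2)Q(Year 1) = 33308×3 + 220×2 + 726×9 = 99924 + 440 + 6534 = 106898
ΣP(Year 1)Q(Year 1) = 23977×3 + 253×2 + 634×9 = 71931 + 506 + 5706 = 78143
L = 106898 / 78143 × 100 = 136.7979
Paasche component (current-period weights):
ΣP(Year 2)Q(Year 2) = 33308×4 + 220×2 + 726×11 = 133232 + 440 + 7986 = 141658
ΣP(Year 1)Q(Year 2) = 23977×4 + 253×2 + 634×11 = 95908 + 506 + 6974 = 103388
P = 141658 / 103388 × 100 = 137.0159
Fisher = √(L × P) = √(136.7979 × 137.0159) = 136.9069

136.91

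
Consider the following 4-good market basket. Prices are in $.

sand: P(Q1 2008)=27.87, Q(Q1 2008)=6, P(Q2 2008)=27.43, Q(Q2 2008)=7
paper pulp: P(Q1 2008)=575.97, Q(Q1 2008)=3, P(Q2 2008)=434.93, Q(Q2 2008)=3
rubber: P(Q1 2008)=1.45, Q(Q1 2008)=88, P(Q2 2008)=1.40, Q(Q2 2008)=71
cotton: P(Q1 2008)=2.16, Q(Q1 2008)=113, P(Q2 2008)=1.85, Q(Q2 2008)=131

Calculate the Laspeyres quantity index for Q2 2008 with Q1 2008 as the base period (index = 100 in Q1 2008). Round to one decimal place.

101.9

Laspeyres quantity index uses base-period prices as weights.
ΣP(Q1 2008)·Q(Q2 2008) = 27.87×7 + 575.97×3 + 1.45×71 + 2.16×131 = 195.09 + 1727.91 + 102.95 + 282.96 = 2308.91
ΣP(Q1 2008)·Q(Q1 2008) = 27.87×6 + 575.97×3 + 1.45×88 + 2.16×113 = 167.22 + 1727.91 + 127.6 + 244.08 = 2266.81
Index = 2308.91 / 2266.81 × 100 = 101.8572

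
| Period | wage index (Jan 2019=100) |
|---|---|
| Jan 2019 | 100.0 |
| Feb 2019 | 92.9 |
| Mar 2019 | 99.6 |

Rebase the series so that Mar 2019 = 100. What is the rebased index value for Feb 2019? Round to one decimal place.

93.3

Rebased(Feb 2019) = 92.9 / 99.6 × 100 = 93.2731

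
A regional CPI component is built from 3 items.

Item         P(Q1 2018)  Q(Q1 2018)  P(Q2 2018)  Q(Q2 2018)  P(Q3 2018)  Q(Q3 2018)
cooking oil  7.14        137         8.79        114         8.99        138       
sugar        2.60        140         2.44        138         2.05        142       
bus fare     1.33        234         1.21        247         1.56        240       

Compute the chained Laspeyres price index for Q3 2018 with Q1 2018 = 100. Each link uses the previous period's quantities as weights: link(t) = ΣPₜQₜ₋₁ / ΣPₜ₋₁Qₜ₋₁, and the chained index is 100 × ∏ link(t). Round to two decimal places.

114.36

Link Q1 2018→Q2 2018:
ΣP(Q2 2018)Q(Q1 2018) = 8.79×137 + 2.44×140 + 1.21×234 = 1204.23 + 341.6 + 283.14 = 1828.97
ΣP(Q1 2018)Q(Q1 2018) = 7.14×137 + 2.60×140 + 1.33×234 = 978.18 + 364 + 311.22 = 1653.4
link = 1828.97/1653.4 = 1.106187
Link Q2 2018→Q3 2018:
ΣP(Q3 2018)Q(Q2 2018) = 8.99×114 + 2.05×138 + 1.56×247 = 1024.86 + 282.9 + 385.32 = 1693.08
ΣP(Q2 2018)Q(Q2 2018) = 8.79×114 + 2.44×138 + 1.21×247 = 1002.06 + 336.72 + 298.87 = 1637.65
link = 1693.08/1637.65 = 1.033847
Chained index = 100 × 1.106187 × 1.033847 = 114.3629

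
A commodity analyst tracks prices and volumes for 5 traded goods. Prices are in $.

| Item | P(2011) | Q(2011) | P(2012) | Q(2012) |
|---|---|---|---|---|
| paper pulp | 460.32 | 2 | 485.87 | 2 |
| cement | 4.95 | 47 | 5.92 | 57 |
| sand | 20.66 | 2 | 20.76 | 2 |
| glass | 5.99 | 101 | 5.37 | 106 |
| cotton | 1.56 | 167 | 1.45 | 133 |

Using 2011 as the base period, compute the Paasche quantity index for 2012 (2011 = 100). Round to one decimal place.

101.8

Paasche quantity index uses current-period prices as weights.
ΣP(2012)·Q(2012) = 485.87×2 + 5.92×57 + 20.76×2 + 5.37×106 + 1.45×133 = 971.74 + 337.44 + 41.52 + 569.22 + 192.85 = 2112.77
ΣP(2012)·Q(2011) = 485.87×2 + 5.92×47 + 20.76×2 + 5.37×101 + 1.45×167 = 971.74 + 278.24 + 41.52 + 542.37 + 242.15 = 2076.02
Index = 2112.77 / 2076.02 × 100 = 101.7702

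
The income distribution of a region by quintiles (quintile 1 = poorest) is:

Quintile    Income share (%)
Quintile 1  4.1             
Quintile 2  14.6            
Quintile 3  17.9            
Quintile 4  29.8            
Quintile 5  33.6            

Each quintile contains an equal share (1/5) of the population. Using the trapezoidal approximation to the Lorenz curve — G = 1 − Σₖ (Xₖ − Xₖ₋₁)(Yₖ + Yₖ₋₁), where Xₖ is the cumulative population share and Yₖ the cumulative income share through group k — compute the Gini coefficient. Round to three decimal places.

0.297

Cumulative income shares Yₖ: 0.0410, 0.1870, 0.3660, 0.6640, 1.0000
Σ (Xₖ−Xₖ₋₁)(Yₖ+Yₖ₋₁) = (1/5)(0.0410+0.0000) + (1/5)(0.1870+0.0410) + (1/5)(0.3660+0.1870) + (1/5)(0.6640+0.3660) + (1/5)(1.0000+0.6640)
  = 0.0082 + 0.0456 + 0.1106 + 0.2060 + 0.3328 = 0.7032
G = 1 − 0.7032 = 0.2968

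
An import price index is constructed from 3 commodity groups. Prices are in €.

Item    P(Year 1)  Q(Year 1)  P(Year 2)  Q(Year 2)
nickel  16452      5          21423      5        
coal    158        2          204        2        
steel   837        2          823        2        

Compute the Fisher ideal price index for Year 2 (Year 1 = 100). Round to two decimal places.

Laspeyres component (base-period weights):
ΣP(Year 2)Q(Year 1) = 21423×5 + 204×2 + 823×2 = 107115 + 408 + 1646 = 109169
ΣP(Year 1)Q(Year 1) = 16452×5 + 158×2 + 837×2 = 82260 + 316 + 1674 = 84250
L = 109169 / 84250 × 100 = 129.5774
Paasche component (current-period weights):
ΣP(Year 2)Q(Year 2) = 21423×5 + 204×2 + 823×2 = 107115 + 408 + 1646 = 109169
ΣP(Year 1)Q(Year 2) = 16452×5 + 158×2 + 837×2 = 82260 + 316 + 1674 = 84250
P = 109169 / 84250 × 100 = 129.5774
Fisher = √(L × P) = √(129.5774 × 129.5774) = 129.5774

129.58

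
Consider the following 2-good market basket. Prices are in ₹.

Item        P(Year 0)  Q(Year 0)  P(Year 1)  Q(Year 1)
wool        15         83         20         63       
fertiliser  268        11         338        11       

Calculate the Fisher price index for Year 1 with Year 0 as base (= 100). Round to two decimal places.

Laspeyres component (base-period weights):
ΣP(Year 1)Q(Year 0) = 20×83 + 338×11 = 1660 + 3718 = 5378
ΣP(Year 0)Q(Year 0) = 15×83 + 268×11 = 1245 + 2948 = 4193
L = 5378 / 4193 × 100 = 128.2614
Paasche component (current-period weights):
ΣP(Year 1)Q(Year 1) = 20×63 + 338×11 = 1260 + 3718 = 4978
ΣP(Year 0)Q(Year 1) = 15×63 + 268×11 = 945 + 2948 = 3893
P = 4978 / 3893 × 100 = 127.8705
Fisher = √(L × P) = √(128.2614 × 127.8705) = 128.0658

128.07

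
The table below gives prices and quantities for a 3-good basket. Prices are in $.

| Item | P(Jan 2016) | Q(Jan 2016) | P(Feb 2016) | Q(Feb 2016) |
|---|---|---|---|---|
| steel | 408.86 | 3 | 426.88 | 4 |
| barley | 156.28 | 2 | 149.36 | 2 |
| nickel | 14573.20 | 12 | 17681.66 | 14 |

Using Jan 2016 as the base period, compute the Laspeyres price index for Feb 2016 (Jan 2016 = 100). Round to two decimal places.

Laspeyres price index uses base-period quantities as weights.
ΣP(Feb 2016)·Q(Jan 2016) = 426.88×3 + 149.36×2 + 17681.66×12 = 1280.64 + 298.72 + 212179.92 = 213759.28
ΣP(Jan 2016)·Q(Jan 2016) = 408.86×3 + 156.28×2 + 14573.20×12 = 1226.58 + 312.56 + 174878.4 = 176417.54
Index = 213759.28 / 176417.54 × 100 = 121.1667

121.17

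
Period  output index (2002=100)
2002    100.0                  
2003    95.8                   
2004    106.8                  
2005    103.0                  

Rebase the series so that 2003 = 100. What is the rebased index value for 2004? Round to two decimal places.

111.48

Rebased(2004) = 106.8 / 95.8 × 100 = 111.4823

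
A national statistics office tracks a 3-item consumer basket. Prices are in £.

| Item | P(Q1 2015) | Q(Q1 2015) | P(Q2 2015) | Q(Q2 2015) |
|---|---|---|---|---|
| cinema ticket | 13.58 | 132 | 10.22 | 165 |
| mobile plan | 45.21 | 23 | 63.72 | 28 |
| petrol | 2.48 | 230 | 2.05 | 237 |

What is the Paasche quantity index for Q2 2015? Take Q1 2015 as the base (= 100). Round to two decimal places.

120.40

Paasche quantity index uses current-period prices as weights.
ΣP(Q2 2015)·Q(Q2 2015) = 10.22×165 + 63.72×28 + 2.05×237 = 1686.3 + 1784.16 + 485.85 = 3956.31
ΣP(Q2 2015)·Q(Q1 2015) = 10.22×132 + 63.72×23 + 2.05×230 = 1349.04 + 1465.56 + 471.5 = 3286.1
Index = 3956.31 / 3286.1 × 100 = 120.3953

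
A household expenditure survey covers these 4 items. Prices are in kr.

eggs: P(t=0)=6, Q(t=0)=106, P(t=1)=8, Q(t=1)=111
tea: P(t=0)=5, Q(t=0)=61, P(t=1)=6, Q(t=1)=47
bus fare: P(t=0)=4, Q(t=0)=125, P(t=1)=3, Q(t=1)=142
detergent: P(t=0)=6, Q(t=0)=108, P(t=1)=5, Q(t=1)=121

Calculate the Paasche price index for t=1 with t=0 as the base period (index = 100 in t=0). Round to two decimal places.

100.27

Paasche price index uses current-period quantities as weights.
ΣP(t=1)·Q(t=1) = 8×111 + 6×47 + 3×142 + 5×121 = 888 + 282 + 426 + 605 = 2201
ΣP(t=0)·Q(t=1) = 6×111 + 5×47 + 4×142 + 6×121 = 666 + 235 + 568 + 726 = 2195
Index = 2201 / 2195 × 100 = 100.2733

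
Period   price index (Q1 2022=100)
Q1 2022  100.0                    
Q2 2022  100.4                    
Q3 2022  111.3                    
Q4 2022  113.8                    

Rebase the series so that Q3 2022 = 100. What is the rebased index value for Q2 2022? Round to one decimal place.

90.2

Rebased(Q2 2022) = 100.4 / 111.3 × 100 = 90.2066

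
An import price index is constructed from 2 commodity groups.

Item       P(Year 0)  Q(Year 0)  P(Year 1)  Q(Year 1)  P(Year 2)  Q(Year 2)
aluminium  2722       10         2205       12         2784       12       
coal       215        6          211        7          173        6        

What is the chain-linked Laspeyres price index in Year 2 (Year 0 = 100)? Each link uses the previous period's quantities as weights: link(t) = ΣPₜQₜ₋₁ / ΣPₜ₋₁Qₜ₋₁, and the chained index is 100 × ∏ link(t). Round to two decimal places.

Link Year 0→Year 1:
ΣP(Year 1)Q(Year 0) = 2205×10 + 211×6 = 22050 + 1266 = 23316
ΣP(Year 0)Q(Year 0) = 2722×10 + 215×6 = 27220 + 1290 = 28510
link = 23316/28510 = 0.817818
Link Year 1→Year 2:
ΣP(Year 2)Q(Year 1) = 2784×12 + 173×7 = 33408 + 1211 = 34619
ΣP(Year 1)Q(Year 1) = 2205×12 + 211×7 = 26460 + 1477 = 27937
link = 34619/27937 = 1.239181
Chained index = 100 × 0.817818 × 1.239181 = 101.3425

101.34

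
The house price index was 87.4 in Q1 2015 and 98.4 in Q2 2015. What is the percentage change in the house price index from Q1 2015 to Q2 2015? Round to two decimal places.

12.59%

Change = (98.4 − 87.4) / 87.4 × 100
       = 11.0 / 87.4 × 100 = 12.5858%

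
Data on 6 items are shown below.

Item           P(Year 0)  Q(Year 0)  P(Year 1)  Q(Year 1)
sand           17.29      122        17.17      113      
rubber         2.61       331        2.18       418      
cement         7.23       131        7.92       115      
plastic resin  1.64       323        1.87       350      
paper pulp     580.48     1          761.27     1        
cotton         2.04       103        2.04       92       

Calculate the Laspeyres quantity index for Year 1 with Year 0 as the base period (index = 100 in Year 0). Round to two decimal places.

Laspeyres quantity index uses base-period prices as weights.
ΣP(Year 0)·Q(Year 1) = 17.29×113 + 2.61×418 + 7.23×115 + 1.64×350 + 580.48×1 + 2.04×92 = 1953.77 + 1090.98 + 831.45 + 574 + 580.48 + 187.68 = 5218.36
ΣP(Year 0)·Q(Year 0) = 17.29×122 + 2.61×331 + 7.23×131 + 1.64×323 + 580.48×1 + 2.04×103 = 2109.38 + 863.91 + 947.13 + 529.72 + 580.48 + 210.12 = 5240.74
Index = 5218.36 / 5240.74 × 100 = 99.5730

99.57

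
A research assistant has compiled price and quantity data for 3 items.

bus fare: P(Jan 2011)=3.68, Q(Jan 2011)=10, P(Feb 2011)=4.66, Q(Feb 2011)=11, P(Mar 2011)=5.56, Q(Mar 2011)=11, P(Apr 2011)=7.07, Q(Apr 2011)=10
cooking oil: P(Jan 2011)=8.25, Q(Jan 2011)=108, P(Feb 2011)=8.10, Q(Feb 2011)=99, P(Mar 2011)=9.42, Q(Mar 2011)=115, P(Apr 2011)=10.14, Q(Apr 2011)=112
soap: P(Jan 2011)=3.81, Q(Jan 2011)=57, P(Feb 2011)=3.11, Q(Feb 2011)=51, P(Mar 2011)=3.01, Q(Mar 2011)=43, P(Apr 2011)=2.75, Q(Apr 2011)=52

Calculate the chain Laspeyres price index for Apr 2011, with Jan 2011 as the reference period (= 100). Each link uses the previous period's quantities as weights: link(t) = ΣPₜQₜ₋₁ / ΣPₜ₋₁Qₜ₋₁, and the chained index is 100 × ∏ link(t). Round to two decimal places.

Link Jan 2011→Feb 2011:
ΣP(Feb 2011)Q(Jan 2011) = 4.66×10 + 8.10×108 + 3.11×57 = 46.6 + 874.8 + 177.27 = 1098.67
ΣP(Jan 2011)Q(Jan 2011) = 3.68×10 + 8.25×108 + 3.81×57 = 36.8 + 891 + 217.17 = 1144.97
link = 1098.67/1144.97 = 0.959562
Link Feb 2011→Mar 2011:
ΣP(Mar 2011)Q(Feb 2011) = 5.56×11 + 9.42×99 + 3.01×51 = 61.16 + 932.58 + 153.51 = 1147.25
ΣP(Feb 2011)Q(Feb 2011) = 4.66×11 + 8.10×99 + 3.11×51 = 51.26 + 801.9 + 158.61 = 1011.77
link = 1147.25/1011.77 = 1.133904
Link Mar 2011→Apr 2011:
ΣP(Apr 2011)Q(Mar 2011) = 7.07×11 + 10.14×115 + 2.75×43 = 77.77 + 1166.1 + 118.25 = 1362.12
ΣP(Mar 2011)Q(Mar 2011) = 5.56×11 + 9.42×115 + 3.01×43 = 61.16 + 1083.3 + 129.43 = 1273.89
link = 1362.12/1273.89 = 1.069260
Chained index = 100 × 0.959562 × 1.133904 × 1.069260 = 116.3410

116.34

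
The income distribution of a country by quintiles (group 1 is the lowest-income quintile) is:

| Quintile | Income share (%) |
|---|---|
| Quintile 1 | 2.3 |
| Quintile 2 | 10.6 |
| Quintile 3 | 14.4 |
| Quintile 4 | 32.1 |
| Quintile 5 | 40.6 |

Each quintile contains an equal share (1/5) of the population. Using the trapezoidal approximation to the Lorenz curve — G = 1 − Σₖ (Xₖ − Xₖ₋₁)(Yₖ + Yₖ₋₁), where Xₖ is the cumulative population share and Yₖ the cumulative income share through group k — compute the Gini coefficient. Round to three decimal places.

0.392

Cumulative income shares Yₖ: 0.0230, 0.1290, 0.2730, 0.5940, 1.0000
Σ (Xₖ−Xₖ₋₁)(Yₖ+Yₖ₋₁) = (1/5)(0.0230+0.0000) + (1/5)(0.1290+0.0230) + (1/5)(0.2730+0.1290) + (1/5)(0.5940+0.2730) + (1/5)(1.0000+0.5940)
  = 0.0046 + 0.0304 + 0.0804 + 0.1734 + 0.3188 = 0.6076
G = 1 − 0.6076 = 0.3924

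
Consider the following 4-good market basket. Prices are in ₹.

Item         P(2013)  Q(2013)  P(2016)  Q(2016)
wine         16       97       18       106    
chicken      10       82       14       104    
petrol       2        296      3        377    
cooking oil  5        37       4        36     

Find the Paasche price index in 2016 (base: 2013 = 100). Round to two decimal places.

126.40

Paasche price index uses current-period quantities as weights.
ΣP(2016)·Q(2016) = 18×106 + 14×104 + 3×377 + 4×36 = 1908 + 1456 + 1131 + 144 = 4639
ΣP(2013)·Q(2016) = 16×106 + 10×104 + 2×377 + 5×36 = 1696 + 1040 + 754 + 180 = 3670
Index = 4639 / 3670 × 100 = 126.4033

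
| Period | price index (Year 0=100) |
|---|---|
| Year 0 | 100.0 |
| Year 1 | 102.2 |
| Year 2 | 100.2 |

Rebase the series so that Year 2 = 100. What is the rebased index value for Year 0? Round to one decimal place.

Rebased(Year 0) = 100.0 / 100.2 × 100 = 99.8004

99.8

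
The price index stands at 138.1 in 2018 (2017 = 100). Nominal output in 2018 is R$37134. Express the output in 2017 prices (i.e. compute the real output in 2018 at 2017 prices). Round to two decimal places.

Real = Nominal ÷ (Index/100) = 37134 ÷ (138.1/100)
     = 37134 ÷ 1.381 = 26889.2107

26889.21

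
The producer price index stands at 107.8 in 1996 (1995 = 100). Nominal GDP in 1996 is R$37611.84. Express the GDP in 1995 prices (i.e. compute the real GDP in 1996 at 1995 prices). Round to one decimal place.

34890.4

Real = Nominal ÷ (Index/100) = 37611.84 ÷ (107.8/100)
     = 37611.84 ÷ 1.078 = 34890.3896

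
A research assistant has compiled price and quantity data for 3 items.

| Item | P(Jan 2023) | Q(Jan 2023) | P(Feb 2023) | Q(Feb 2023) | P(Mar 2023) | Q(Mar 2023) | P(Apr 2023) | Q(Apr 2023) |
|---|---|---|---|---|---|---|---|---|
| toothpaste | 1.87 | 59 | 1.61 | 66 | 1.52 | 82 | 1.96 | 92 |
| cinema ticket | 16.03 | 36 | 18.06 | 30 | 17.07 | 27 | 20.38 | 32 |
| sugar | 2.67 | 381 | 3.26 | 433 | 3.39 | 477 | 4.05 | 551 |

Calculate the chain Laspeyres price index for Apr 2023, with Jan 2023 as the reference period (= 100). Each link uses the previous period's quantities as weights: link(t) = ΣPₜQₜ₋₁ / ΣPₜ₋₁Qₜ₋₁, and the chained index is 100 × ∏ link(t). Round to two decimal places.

141.28

Link Jan 2023→Feb 2023:
ΣP(Feb 2023)Q(Jan 2023) = 1.61×59 + 18.06×36 + 3.26×381 = 94.99 + 650.16 + 1242.06 = 1987.21
ΣP(Jan 2023)Q(Jan 2023) = 1.87×59 + 16.03×36 + 2.67×381 = 110.33 + 577.08 + 1017.27 = 1704.68
link = 1987.21/1704.68 = 1.165738
Link Feb 2023→Mar 2023:
ΣP(Mar 2023)Q(Feb 2023) = 1.52×66 + 17.07×30 + 3.39×433 = 100.32 + 512.1 + 1467.87 = 2080.29
ΣP(Feb 2023)Q(Feb 2023) = 1.61×66 + 18.06×30 + 3.26×433 = 106.26 + 541.8 + 1411.58 = 2059.64
link = 2080.29/2059.64 = 1.010026
Link Mar 2023→Apr 2023:
ΣP(Apr 2023)Q(Mar 2023) = 1.96×82 + 20.38×27 + 4.05×477 = 160.72 + 550.26 + 1931.85 = 2642.83
ΣP(Mar 2023)Q(Mar 2023) = 1.52×82 + 17.07×27 + 3.39×477 = 124.64 + 460.89 + 1617.03 = 2202.56
link = 2642.83/2202.56 = 1.199890
Chained index = 100 × 1.165738 × 1.010026 × 1.199890 = 141.2781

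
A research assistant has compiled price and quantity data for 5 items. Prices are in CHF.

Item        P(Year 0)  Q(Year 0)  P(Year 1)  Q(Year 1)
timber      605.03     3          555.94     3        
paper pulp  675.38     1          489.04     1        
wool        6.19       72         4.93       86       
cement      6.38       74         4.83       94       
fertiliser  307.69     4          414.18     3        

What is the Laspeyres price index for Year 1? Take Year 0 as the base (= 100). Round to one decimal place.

97.6

Laspeyres price index uses base-period quantities as weights.
ΣP(Year 1)·Q(Year 0) = 555.94×3 + 489.04×1 + 4.93×72 + 4.83×74 + 414.18×4 = 1667.82 + 489.04 + 354.96 + 357.42 + 1656.72 = 4525.96
ΣP(Year 0)·Q(Year 0) = 605.03×3 + 675.38×1 + 6.19×72 + 6.38×74 + 307.69×4 = 1815.09 + 675.38 + 445.68 + 472.12 + 1230.76 = 4639.03
Index = 4525.96 / 4639.03 × 100 = 97.5626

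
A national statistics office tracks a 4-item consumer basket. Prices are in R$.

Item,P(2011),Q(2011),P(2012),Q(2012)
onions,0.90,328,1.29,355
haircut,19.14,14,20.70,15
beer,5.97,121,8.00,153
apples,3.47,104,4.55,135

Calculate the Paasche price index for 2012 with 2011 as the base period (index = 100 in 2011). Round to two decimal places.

131.09

Paasche price index uses current-period quantities as weights.
ΣP(2012)·Q(2012) = 1.29×355 + 20.70×15 + 8.00×153 + 4.55×135 = 457.95 + 310.5 + 1224 + 614.25 = 2606.7
ΣP(2011)·Q(2012) = 0.90×355 + 19.14×15 + 5.97×153 + 3.47×135 = 319.5 + 287.1 + 913.41 + 468.45 = 1988.46
Index = 2606.7 / 1988.46 × 100 = 131.0914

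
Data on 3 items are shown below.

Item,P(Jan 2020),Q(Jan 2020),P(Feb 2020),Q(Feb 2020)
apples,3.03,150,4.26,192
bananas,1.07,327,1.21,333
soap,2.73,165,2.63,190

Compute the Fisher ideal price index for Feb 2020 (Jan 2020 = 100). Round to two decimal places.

117.57

Laspeyres component (base-period weights):
ΣP(Feb 2020)Q(Jan 2020) = 4.26×150 + 1.21×327 + 2.63×165 = 639 + 395.67 + 433.95 = 1468.62
ΣP(Jan 2020)Q(Jan 2020) = 3.03×150 + 1.07×327 + 2.73×165 = 454.5 + 349.89 + 450.45 = 1254.84
L = 1468.62 / 1254.84 × 100 = 117.0364
Paasche component (current-period weights):
ΣP(Feb 2020)Q(Feb 2020) = 4.26×192 + 1.21×333 + 2.63×190 = 817.92 + 402.93 + 499.7 = 1720.55
ΣP(Jan 2020)Q(Feb 2020) = 3.03×192 + 1.07×333 + 2.73×190 = 581.76 + 356.31 + 518.7 = 1456.77
P = 1720.55 / 1456.77 × 100 = 118.1072
Fisher = √(L × P) = √(117.0364 × 118.1072) = 117.5706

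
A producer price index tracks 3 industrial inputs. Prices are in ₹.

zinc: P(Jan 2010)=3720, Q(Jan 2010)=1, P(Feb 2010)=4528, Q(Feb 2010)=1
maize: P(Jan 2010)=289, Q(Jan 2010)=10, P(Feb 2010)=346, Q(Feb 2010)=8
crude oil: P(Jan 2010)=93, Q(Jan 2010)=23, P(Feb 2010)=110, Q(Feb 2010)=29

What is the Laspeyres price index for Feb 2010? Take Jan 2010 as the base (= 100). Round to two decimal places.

120.22

Laspeyres price index uses base-period quantities as weights.
ΣP(Feb 2010)·Q(Jan 2010) = 4528×1 + 346×10 + 110×23 = 4528 + 3460 + 2530 = 10518
ΣP(Jan 2010)·Q(Jan 2010) = 3720×1 + 289×10 + 93×23 = 3720 + 2890 + 2139 = 8749
Index = 10518 / 8749 × 100 = 120.2195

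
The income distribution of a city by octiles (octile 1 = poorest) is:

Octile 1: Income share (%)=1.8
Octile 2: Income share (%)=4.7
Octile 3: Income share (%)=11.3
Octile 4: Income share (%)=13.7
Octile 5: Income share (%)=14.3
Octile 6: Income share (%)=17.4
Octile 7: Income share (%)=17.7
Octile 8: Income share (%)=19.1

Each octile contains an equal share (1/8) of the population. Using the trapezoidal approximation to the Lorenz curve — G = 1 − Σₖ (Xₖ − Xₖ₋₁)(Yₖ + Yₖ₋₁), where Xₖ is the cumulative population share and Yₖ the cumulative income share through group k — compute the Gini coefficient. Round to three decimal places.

Cumulative income shares Yₖ: 0.0180, 0.0650, 0.1780, 0.3150, 0.4580, 0.6320, 0.8090, 1.0000
Σ (Xₖ−Xₖ₋₁)(Yₖ+Yₖ₋₁) = (1/8)(0.0180+0.0000) + (1/8)(0.0650+0.0180) + (1/8)(0.1780+0.0650) + (1/8)(0.3150+0.1780) + (1/8)(0.4580+0.3150) + (1/8)(0.6320+0.4580) + (1/8)(0.8090+0.6320) + (1/8)(1.0000+0.8090)
  = 0.0023 + 0.0104 + 0.0304 + 0.0616 + 0.0966 + 0.1362 + 0.1801 + 0.2261 = 0.7437
G = 1 − 0.7437 = 0.2563

0.256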